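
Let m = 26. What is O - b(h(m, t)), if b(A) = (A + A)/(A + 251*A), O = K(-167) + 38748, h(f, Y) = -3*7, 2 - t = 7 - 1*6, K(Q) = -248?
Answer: 4850999/126 ≈ 38500.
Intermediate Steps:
t = 1 (t = 2 - (7 - 1*6) = 2 - (7 - 6) = 2 - 1*1 = 2 - 1 = 1)
h(f, Y) = -21
O = 38500 (O = -248 + 38748 = 38500)
b(A) = 1/126 (b(A) = (2*A)/((252*A)) = (2*A)*(1/(252*A)) = 1/126)
O - b(h(m, t)) = 38500 - 1*1/126 = 38500 - 1/126 = 4850999/126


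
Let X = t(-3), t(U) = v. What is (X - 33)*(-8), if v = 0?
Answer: 264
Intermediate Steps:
t(U) = 0
X = 0
(X - 33)*(-8) = (0 - 33)*(-8) = -33*(-8) = 264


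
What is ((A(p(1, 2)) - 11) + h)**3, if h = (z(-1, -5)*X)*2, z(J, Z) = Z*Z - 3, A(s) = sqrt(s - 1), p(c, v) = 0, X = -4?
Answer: -6538642 + 104906*I ≈ -6.5386e+6 + 1.0491e+5*I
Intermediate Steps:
A(s) = sqrt(-1 + s)
z(J, Z) = -3 + Z**2 (z(J, Z) = Z**2 - 3 = -3 + Z**2)
h = -176 (h = ((-3 + (-5)**2)*(-4))*2 = ((-3 + 25)*(-4))*2 = (22*(-4))*2 = -88*2 = -176)
((A(p(1, 2)) - 11) + h)**3 = ((sqrt(-1 + 0) - 11) - 176)**3 = ((sqrt(-1) - 11) - 176)**3 = ((I - 11) - 176)**3 = ((-11 + I) - 176)**3 = (-187 + I)**3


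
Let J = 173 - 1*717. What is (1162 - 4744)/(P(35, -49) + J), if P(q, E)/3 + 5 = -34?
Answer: 3582/661 ≈ 5.4191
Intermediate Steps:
P(q, E) = -117 (P(q, E) = -15 + 3*(-34) = -15 - 102 = -117)
J = -544 (J = 173 - 717 = -544)
(1162 - 4744)/(P(35, -49) + J) = (1162 - 4744)/(-117 - 544) = -3582/(-661) = -3582*(-1/661) = 3582/661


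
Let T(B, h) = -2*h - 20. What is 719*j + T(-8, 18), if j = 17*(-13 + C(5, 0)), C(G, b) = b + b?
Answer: -158955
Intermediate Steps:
T(B, h) = -20 - 2*h
C(G, b) = 2*b
j = -221 (j = 17*(-13 + 2*0) = 17*(-13 + 0) = 17*(-13) = -221)
719*j + T(-8, 18) = 719*(-221) + (-20 - 2*18) = -158899 + (-20 - 36) = -158899 - 56 = -158955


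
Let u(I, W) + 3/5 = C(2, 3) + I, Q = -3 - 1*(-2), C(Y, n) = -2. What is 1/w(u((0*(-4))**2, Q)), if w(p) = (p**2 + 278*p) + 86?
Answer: -25/15751 ≈ -0.0015872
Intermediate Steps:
Q = -1 (Q = -3 + 2 = -1)
u(I, W) = -13/5 + I (u(I, W) = -3/5 + (-2 + I) = -13/5 + I)
w(p) = 86 + p**2 + 278*p
1/w(u((0*(-4))**2, Q)) = 1/(86 + (-13/5 + (0*(-4))**2)**2 + 278*(-13/5 + (0*(-4))**2)) = 1/(86 + (-13/5 + 0**2)**2 + 278*(-13/5 + 0**2)) = 1/(86 + (-13/5 + 0)**2 + 278*(-13/5 + 0)) = 1/(86 + (-13/5)**2 + 278*(-13/5)) = 1/(86 + 169/25 - 3614/5) = 1/(-15751/25) = -25/15751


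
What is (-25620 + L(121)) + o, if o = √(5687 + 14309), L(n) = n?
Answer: -25499 + 2*√4999 ≈ -25358.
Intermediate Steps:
o = 2*√4999 (o = √19996 = 2*√4999 ≈ 141.41)
(-25620 + L(121)) + o = (-25620 + 121) + 2*√4999 = -25499 + 2*√4999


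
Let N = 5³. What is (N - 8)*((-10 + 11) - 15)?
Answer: -1638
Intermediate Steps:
N = 125
(N - 8)*((-10 + 11) - 15) = (125 - 8)*((-10 + 11) - 15) = 117*(1 - 15) = 117*(-14) = -1638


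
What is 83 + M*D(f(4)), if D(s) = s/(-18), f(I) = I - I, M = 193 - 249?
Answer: 83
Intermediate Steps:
M = -56
f(I) = 0
D(s) = -s/18 (D(s) = s*(-1/18) = -s/18)
83 + M*D(f(4)) = 83 - (-28)*0/9 = 83 - 56*0 = 83 + 0 = 83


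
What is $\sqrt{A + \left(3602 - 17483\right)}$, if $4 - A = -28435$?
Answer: $\sqrt{14558} \approx 120.66$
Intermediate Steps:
$A = 28439$ ($A = 4 - -28435 = 4 + 28435 = 28439$)
$\sqrt{A + \left(3602 - 17483\right)} = \sqrt{28439 + \left(3602 - 17483\right)} = \sqrt{28439 - 13881} = \sqrt{14558}$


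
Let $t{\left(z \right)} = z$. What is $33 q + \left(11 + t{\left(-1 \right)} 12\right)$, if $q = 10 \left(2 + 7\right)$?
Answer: $2969$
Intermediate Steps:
$q = 90$ ($q = 10 \cdot 9 = 90$)
$33 q + \left(11 + t{\left(-1 \right)} 12\right) = 33 \cdot 90 + \left(11 - 12\right) = 2970 + \left(11 - 12\right) = 2970 - 1 = 2969$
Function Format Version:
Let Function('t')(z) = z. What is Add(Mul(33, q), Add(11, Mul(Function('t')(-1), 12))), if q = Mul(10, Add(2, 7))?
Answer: 2969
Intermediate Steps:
q = 90 (q = Mul(10, 9) = 90)
Add(Mul(33, q), Add(11, Mul(Function('t')(-1), 12))) = Add(Mul(33, 90), Add(11, Mul(-1, 12))) = Add(2970, Add(11, -12)) = Add(2970, -1) = 2969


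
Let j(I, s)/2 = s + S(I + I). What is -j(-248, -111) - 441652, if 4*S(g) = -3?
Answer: -882857/2 ≈ -4.4143e+5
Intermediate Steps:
S(g) = -¾ (S(g) = (¼)*(-3) = -¾)
j(I, s) = -3/2 + 2*s (j(I, s) = 2*(s - ¾) = 2*(-¾ + s) = -3/2 + 2*s)
-j(-248, -111) - 441652 = -(-3/2 + 2*(-111)) - 441652 = -(-3/2 - 222) - 441652 = -1*(-447/2) - 441652 = 447/2 - 441652 = -882857/2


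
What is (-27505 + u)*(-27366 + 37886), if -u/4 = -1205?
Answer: -238646200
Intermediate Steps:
u = 4820 (u = -4*(-1205) = 4820)
(-27505 + u)*(-27366 + 37886) = (-27505 + 4820)*(-27366 + 37886) = -22685*10520 = -238646200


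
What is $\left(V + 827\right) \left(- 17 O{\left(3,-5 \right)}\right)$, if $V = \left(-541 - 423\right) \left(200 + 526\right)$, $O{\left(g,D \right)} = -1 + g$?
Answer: $23767258$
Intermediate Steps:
$V = -699864$ ($V = \left(-964\right) 726 = -699864$)
$\left(V + 827\right) \left(- 17 O{\left(3,-5 \right)}\right) = \left(-699864 + 827\right) \left(- 17 \left(-1 + 3\right)\right) = - 699037 \left(\left(-17\right) 2\right) = \left(-699037\right) \left(-34\right) = 23767258$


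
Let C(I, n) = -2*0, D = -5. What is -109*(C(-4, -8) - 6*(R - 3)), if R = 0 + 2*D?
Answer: -8502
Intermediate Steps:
R = -10 (R = 0 + 2*(-5) = 0 - 10 = -10)
C(I, n) = 0
-109*(C(-4, -8) - 6*(R - 3)) = -109*(0 - 6*(-10 - 3)) = -109*(0 - 6*(-13)) = -109*(0 + 78) = -109*78 = -8502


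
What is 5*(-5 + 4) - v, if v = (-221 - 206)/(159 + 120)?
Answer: -968/279 ≈ -3.4695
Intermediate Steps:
v = -427/279 ≈ -1.5305
5*(-5 + 4) - v = 5*(-5 + 4) - 1*(-427/279) = 5*(-1) + 427/279 = -5 + 427/279 = -968/279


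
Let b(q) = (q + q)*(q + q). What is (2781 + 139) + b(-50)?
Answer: 12920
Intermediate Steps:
b(q) = 4*q**2 (b(q) = (2*q)*(2*q) = 4*q**2)
(2781 + 139) + b(-50) = (2781 + 139) + 4*(-50)**2 = 2920 + 4*2500 = 2920 + 10000 = 12920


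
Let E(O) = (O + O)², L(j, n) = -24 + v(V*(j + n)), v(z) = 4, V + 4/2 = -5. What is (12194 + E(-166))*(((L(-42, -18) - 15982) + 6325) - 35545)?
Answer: -5535986796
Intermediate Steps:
V = -7 (V = -2 - 5 = -7)
L(j, n) = -20 (L(j, n) = -24 + 4 = -20)
E(O) = 4*O² (E(O) = (2*O)² = 4*O²)
(12194 + E(-166))*(((L(-42, -18) - 15982) + 6325) - 35545) = (12194 + 4*(-166)²)*(((-20 - 15982) + 6325) - 35545) = (12194 + 4*27556)*((-16002 + 6325) - 35545) = (12194 + 110224)*(-9677 - 35545) = 122418*(-45222) = -5535986796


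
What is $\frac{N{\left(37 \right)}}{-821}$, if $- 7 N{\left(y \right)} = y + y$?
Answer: $\frac{74}{5747} \approx 0.012876$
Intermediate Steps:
$N{\left(y \right)} = - \frac{2 y}{7}$ ($N{\left(y \right)} = - \frac{y + y}{7} = - \frac{2 y}{7}$)
$\frac{N{\left(37 \right)}}{-821} = \frac{\left(- \frac{2}{7}\right) 37}{-821} = \left(- \frac{74}{7}\right) \left(- \frac{1}{821}\right) = \frac{74}{5747}$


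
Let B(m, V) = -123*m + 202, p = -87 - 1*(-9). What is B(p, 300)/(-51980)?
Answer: -2449/12995 ≈ -0.18846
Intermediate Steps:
p = -78 (p = -87 + 9 = -78)
B(m, V) = 202 - 123*m
B(p, 300)/(-51980) = (202 - 123*(-78))/(-51980) = (202 + 9594)*(-1/51980) = 9796*(-1/51980) = -2449/12995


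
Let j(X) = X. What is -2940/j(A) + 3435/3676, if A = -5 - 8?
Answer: 10852095/47788 ≈ 227.09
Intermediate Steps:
A = -13
-2940/j(A) + 3435/3676 = -2940/(-13) + 3435/3676 = -2940*(-1/13) + 3435*(1/3676) = 2940/13 + 3435/3676 = 10852095/47788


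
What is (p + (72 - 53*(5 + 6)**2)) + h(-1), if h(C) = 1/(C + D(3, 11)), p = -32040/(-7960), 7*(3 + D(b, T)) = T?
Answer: -21439379/3383 ≈ -6337.4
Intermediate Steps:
D(b, T) = -3 + T/7
p = 801/199 (p = -32040*(-1/7960) = 801/199 ≈ 4.0251)
h(C) = 1/(-10/7 + C) (h(C) = 1/(C + (-3 + (1/7)*11)) = 1/(C + (-3 + 11/7)) = 1/(C - 10/7) = 1/(-10/7 + C))
(p + (72 - 53*(5 + 6)**2)) + h(-1) = (801/199 + (72 - 53*(5 + 6)**2)) + 7/(-10 + 7*(-1)) = (801/199 + (72 - 53*11**2)) + 7/(-10 - 7) = (801/199 + (72 - 53*121)) + 7/(-17) = (801/199 + (72 - 6413)) + 7*(-1/17) = (801/199 - 6341) - 7/17 = -1261058/199 - 7/17 = -21439379/3383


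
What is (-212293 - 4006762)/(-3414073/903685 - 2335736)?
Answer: 3812696717675/2110773001233 ≈ 1.8063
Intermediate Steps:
(-212293 - 4006762)/(-3414073/903685 - 2335736) = -4219055/(-3414073*1/903685 - 2335736) = -4219055/(-3414073/903685 - 2335736) = -4219055/(-2110773001233/903685) = -4219055*(-903685/2110773001233) = 3812696717675/2110773001233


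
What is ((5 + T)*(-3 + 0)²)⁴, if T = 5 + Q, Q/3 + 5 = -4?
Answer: 547981281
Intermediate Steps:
Q = -27 (Q = -15 + 3*(-4) = -15 - 12 = -27)
T = -22 (T = 5 - 27 = -22)
((5 + T)*(-3 + 0)²)⁴ = ((5 - 22)*(-3 + 0)²)⁴ = (-17*(-3)²)⁴ = (-17*9)⁴ = (-153)⁴ = 547981281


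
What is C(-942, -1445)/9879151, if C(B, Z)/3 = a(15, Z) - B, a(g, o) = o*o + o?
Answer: 6262566/9879151 ≈ 0.63392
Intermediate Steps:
a(g, o) = o + o² (a(g, o) = o² + o = o + o²)
C(B, Z) = -3*B + 3*Z*(1 + Z) (C(B, Z) = 3*(Z*(1 + Z) - B) = 3*(-B + Z*(1 + Z)) = -3*B + 3*Z*(1 + Z))
C(-942, -1445)/9879151 = (-3*(-942) + 3*(-1445)*(1 - 1445))/9879151 = (2826 + 3*(-1445)*(-1444))*(1/9879151) = (2826 + 6259740)*(1/9879151) = 6262566*(1/9879151) = 6262566/9879151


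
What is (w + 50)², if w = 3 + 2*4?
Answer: 3721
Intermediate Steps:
w = 11 (w = 3 + 8 = 11)
(w + 50)² = (11 + 50)² = 61² = 3721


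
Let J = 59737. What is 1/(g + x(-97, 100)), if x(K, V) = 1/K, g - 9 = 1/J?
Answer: 5794489/52090761 ≈ 0.11124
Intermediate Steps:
g = 537634/59737 (g = 9 + 1/59737 = 537634/59737 ≈ 9.0000)
1/(g + x(-97, 100)) = 1/(537634/59737 + 1/(-97)) = 1/(537634/59737 - 1/97) = 1/(52090761/5794489) = 5794489/52090761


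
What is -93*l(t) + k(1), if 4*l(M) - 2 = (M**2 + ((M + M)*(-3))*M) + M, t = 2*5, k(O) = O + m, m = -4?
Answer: 11343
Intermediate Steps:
k(O) = -4 + O (k(O) = O - 4 = -4 + O)
t = 10
l(M) = 1/2 - 5*M**2/4 + M/4 (l(M) = 1/2 + ((M**2 + ((M + M)*(-3))*M) + M)/4 = 1/2 + ((M**2 + ((2*M)*(-3))*M) + M)/4 = 1/2 + ((M**2 + (-6*M)*M) + M)/4 = 1/2 + ((M**2 - 6*M**2) + M)/4 = 1/2 + (-5*M**2 + M)/4 = 1/2 + (M - 5*M**2)/4 = 1/2 + (-5*M**2/4 + M/4) = 1/2 - 5*M**2/4 + M/4)
-93*l(t) + k(1) = -93*(1/2 - 5/4*10**2 + (1/4)*10) + (-4 + 1) = -93*(1/2 - 5/4*100 + 5/2) - 3 = -93*(1/2 - 125 + 5/2) - 3 = -93*(-122) - 3 = 11346 - 3 = 11343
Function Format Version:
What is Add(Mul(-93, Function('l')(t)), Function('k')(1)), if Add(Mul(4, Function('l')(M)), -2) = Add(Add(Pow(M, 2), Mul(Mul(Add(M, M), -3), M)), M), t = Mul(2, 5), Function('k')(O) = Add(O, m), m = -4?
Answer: 11343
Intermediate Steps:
Function('k')(O) = Add(-4, O) (Function('k')(O) = Add(O, -4) = Add(-4, O))
t = 10
Function('l')(M) = Add(Rational(1, 2), Mul(Rational(-5, 4), Pow(M, 2)), Mul(Rational(1, 4), M)) (Function('l')(M) = Add(Rational(1, 2), Mul(Rational(1, 4), Add(Add(Pow(M, 2), Mul(Mul(Add(M, M), -3), M)), M))) = Add(Rational(1, 2), Mul(Rational(1, 4), Add(Add(Pow(M, 2), Mul(Mul(Mul(2, M), -3), M)), M))) = Add(Rational(1, 2), Mul(Rational(1, 4), Add(Add(Pow(M, 2), Mul(Mul(-6, M), M)), M))) = Add(Rational(1, 2), Mul(Rational(1, 4), Add(Add(Pow(M, 2), Mul(-6, Pow(M, 2))), M))) = Add(Rational(1, 2), Mul(Rational(1, 4), Add(Mul(-5, Pow(M, 2)), M))) = Add(Rational(1, 2), Mul(Rational(1, 4), Add(M, Mul(-5, Pow(M, 2))))) = Add(Rational(1, 2), Add(Mul(Rational(-5, 4), Pow(M, 2)), Mul(Rational(1, 4), M))) = Add(Rational(1, 2), Mul(Rational(-5, 4), Pow(M, 2)), Mul(Rational(1, 4), M)))
Add(Mul(-93, Function('l')(t)), Function('k')(1)) = Add(Mul(-93, Add(Rational(1, 2), Mul(Rational(-5, 4), Pow(10, 2)), Mul(Rational(1, 4), 10))), Add(-4, 1)) = Add(Mul(-93, Add(Rational(1, 2), Mul(Rational(-5, 4), 100), Rational(5, 2))), -3) = Add(Mul(-93, Add(Rational(1, 2), -125, Rational(5, 2))), -3) = Add(Mul(-93, -122), -3) = Add(11346, -3) = 11343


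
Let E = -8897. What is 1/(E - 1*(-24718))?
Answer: 1/15821 ≈ 6.3207e-5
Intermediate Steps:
1/(E - 1*(-24718)) = 1/(-8897 - 1*(-24718)) = 1/(-8897 + 24718) = 1/15821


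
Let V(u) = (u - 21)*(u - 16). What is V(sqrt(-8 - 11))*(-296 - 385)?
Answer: -215877 + 25197*I*sqrt(19) ≈ -2.1588e+5 + 1.0983e+5*I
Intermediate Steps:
V(u) = (-21 + u)*(-16 + u)
V(sqrt(-8 - 11))*(-296 - 385) = (336 + (sqrt(-8 - 11))**2 - 37*sqrt(-8 - 11))*(-296 - 385) = (336 + (sqrt(-19))**2 - 37*I*sqrt(19))*(-681) = (336 + (I*sqrt(19))**2 - 37*I*sqrt(19))*(-681) = (336 - 19 - 37*I*sqrt(19))*(-681) = (317 - 37*I*sqrt(19))*(-681) = -215877 + 25197*I*sqrt(19)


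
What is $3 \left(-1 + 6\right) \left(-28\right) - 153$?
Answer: $-573$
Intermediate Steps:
$3 \left(-1 + 6\right) \left(-28\right) - 153 = 3 \cdot 5 \left(-28\right) - 153 = 15 \left(-28\right) - 153 = -420 - 153 = -573$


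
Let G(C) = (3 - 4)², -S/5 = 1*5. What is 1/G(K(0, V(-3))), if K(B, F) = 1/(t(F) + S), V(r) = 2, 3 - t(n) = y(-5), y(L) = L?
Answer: 1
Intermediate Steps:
t(n) = 8 (t(n) = 3 - 1*(-5) = 3 + 5 = 8)
S = -25 (S = -5*5 = -25)
K(B, F) = -1/17 (K(B, F) = 1/(8 - 25) = 1/(-17) = -1/17)
G(C) = 1 (G(C) = (-1)² = 1)
1/G(K(0, V(-3))) = 1/1 = 1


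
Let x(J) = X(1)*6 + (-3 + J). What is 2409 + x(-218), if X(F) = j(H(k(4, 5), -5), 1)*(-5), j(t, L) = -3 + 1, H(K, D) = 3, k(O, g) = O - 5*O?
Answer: 2248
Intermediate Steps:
k(O, g) = -4*O
j(t, L) = -2
X(F) = 10 (X(F) = -2*(-5) = 10)
x(J) = 57 + J (x(J) = 10*6 + (-3 + J) = 60 + (-3 + J) = 57 + J)
2409 + x(-218) = 2409 + (57 - 218) = 2409 - 161 = 2248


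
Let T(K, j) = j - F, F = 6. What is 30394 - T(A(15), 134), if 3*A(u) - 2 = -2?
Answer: 30266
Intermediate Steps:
A(u) = 0 (A(u) = ⅔ + (⅓)*(-2) = ⅔ - ⅔ = 0)
T(K, j) = -6 + j (T(K, j) = j - 1*6 = j - 6 = -6 + j)
30394 - T(A(15), 134) = 30394 - (-6 + 134) = 30394 - 1*128 = 30394 - 128 = 30266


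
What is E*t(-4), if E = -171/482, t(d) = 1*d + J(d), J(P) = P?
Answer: 684/241 ≈ 2.8382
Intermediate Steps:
t(d) = 2*d (t(d) = 1*d + d = d + d = 2*d)
E = -171/482 (E = -171*1/482 = -171/482 ≈ -0.35477)
E*t(-4) = -171*(-4)/241 = -171/482*(-8) = 684/241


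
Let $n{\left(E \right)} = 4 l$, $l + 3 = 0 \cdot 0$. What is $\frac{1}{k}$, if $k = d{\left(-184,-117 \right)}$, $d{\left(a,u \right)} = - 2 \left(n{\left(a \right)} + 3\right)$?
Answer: $\frac{1}{18} \approx 0.055556$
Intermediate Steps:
$l = -3$ ($l = -3 + 0 \cdot 0 = -3 + 0 = -3$)
$n{\left(E \right)} = -12$ ($n{\left(E \right)} = 4 \left(-3\right) = -12$)
$d{\left(a,u \right)} = 18$ ($d{\left(a,u \right)} = - 2 \left(-12 + 3\right) = \left(-2\right) \left(-9\right) = 18$)
$k = 18$
$\frac{1}{k} = \frac{1}{18}$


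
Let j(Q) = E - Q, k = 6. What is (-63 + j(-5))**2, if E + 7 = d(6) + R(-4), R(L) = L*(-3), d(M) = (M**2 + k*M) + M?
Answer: 625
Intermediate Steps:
d(M) = M**2 + 7*M (d(M) = (M**2 + 6*M) + M = M**2 + 7*M)
R(L) = -3*L
E = 83 (E = -7 + (6*(7 + 6) - 3*(-4)) = -7 + (6*13 + 12) = -7 + (78 + 12) = -7 + 90 = 83)
j(Q) = 83 - Q
(-63 + j(-5))**2 = (-63 + (83 - 1*(-5)))**2 = (-63 + (83 + 5))**2 = (-63 + 88)**2 = 25**2 = 625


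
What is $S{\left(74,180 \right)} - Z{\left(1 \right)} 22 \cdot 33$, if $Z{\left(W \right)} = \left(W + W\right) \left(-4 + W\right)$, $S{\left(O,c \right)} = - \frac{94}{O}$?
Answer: $\frac{161125}{37} \approx 4354.7$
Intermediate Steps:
$Z{\left(W \right)} = 2 W \left(-4 + W\right)$
$S{\left(74,180 \right)} - Z{\left(1 \right)} 22 \cdot 33 = - \frac{94}{74} - 2 \cdot 1 \left(-4 + 1\right) 22 \cdot 33 = \left(-94\right) \frac{1}{74} - 2 \cdot 1 \left(-3\right) 22 \cdot 33 = - \frac{47}{37} - \left(-6\right) 22 \cdot 33 = - \frac{47}{37} - \left(-132\right) 33 = - \frac{47}{37} - -4356 = - \frac{47}{37} + 4356 = \frac{161125}{37}$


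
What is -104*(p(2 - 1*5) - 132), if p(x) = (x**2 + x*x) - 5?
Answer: 12376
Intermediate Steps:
p(x) = -5 + 2*x**2 (p(x) = (x**2 + x**2) - 5 = 2*x**2 - 5 = -5 + 2*x**2)
-104*(p(2 - 1*5) - 132) = -104*((-5 + 2*(2 - 1*5)**2) - 132) = -104*((-5 + 2*(2 - 5)**2) - 132) = -104*((-5 + 2*(-3)**2) - 132) = -104*((-5 + 2*9) - 132) = -104*((-5 + 18) - 132) = -104*(13 - 132) = -104*(-119) = 12376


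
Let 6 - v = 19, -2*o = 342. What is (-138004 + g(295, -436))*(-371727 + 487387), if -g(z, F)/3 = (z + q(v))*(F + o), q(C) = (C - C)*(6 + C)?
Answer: 46170431060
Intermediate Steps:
o = -171 (o = -½*342 = -171)
v = -13 (v = 6 - 1*19 = 6 - 19 = -13)
q(C) = 0 (q(C) = 0*(6 + C) = 0)
g(z, F) = -3*z*(-171 + F) (g(z, F) = -3*(z + 0)*(F - 171) = -3*z*(-171 + F))
(-138004 + g(295, -436))*(-371727 + 487387) = (-138004 + 3*295*(171 - 1*(-436)))*(-371727 + 487387) = (-138004 + 3*295*(171 + 436))*115660 = (-138004 + 3*295*607)*115660 = (-138004 + 537195)*115660 = 399191*115660 = 46170431060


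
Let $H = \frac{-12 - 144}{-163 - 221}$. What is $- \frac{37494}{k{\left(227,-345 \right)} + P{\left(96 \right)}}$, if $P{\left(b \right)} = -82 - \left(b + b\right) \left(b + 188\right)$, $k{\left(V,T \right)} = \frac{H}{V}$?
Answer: $\frac{90785472}{132229009} \approx 0.68658$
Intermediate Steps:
$H = \frac{13}{32}$ ($H = - \frac{156}{-384} = \left(-156\right) \left(- \frac{1}{384}\right) = \frac{13}{32} \approx 0.40625$)
$k{\left(V,T \right)} = \frac{13}{32 V}$
$P{\left(b \right)} = -82 - 2 b \left(188 + b\right)$
$- \frac{37494}{k{\left(227,-345 \right)} + P{\left(96 \right)}} = - \frac{37494}{\frac{13}{32 \cdot 227} - \left(36178 + 18432\right)} = - \frac{37494}{\frac{13}{32} \cdot \frac{1}{227} - 54610} = - \frac{37494}{\frac{13}{7264} - 54610} = - \frac{37494}{- \frac{396687027}{7264}} = \left(-37494\right) \left(- \frac{7264}{396687027}\right) = \frac{90785472}{132229009}$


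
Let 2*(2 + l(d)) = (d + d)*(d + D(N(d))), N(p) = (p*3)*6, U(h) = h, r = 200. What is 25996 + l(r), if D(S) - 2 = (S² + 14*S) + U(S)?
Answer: 2602866394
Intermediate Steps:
N(p) = 18*p (N(p) = (3*p)*6 = 18*p)
D(S) = 2 + S² + 15*S (D(S) = 2 + ((S² + 14*S) + S) = 2 + (S² + 15*S) = 2 + S² + 15*S)
l(d) = -2 + d*(2 + 271*d + 324*d²) (l(d) = -2 + ((d + d)*(d + (2 + (18*d)² + 15*(18*d))))/2 = -2 + ((2*d)*(d + (2 + 324*d² + 270*d)))/2 = -2 + ((2*d)*(d + (2 + 270*d + 324*d²)))/2 = -2 + ((2*d)*(2 + 271*d + 324*d²))/2 = -2 + (2*d*(2 + 271*d + 324*d²))/2 = -2 + d*(2 + 271*d + 324*d²))
25996 + l(r) = 25996 + (-2 + 2*200 + 271*200² + 324*200³) = 25996 + (-2 + 400 + 271*40000 + 324*8000000) = 25996 + (-2 + 400 + 10840000 + 2592000000) = 25996 + 2602840398 = 2602866394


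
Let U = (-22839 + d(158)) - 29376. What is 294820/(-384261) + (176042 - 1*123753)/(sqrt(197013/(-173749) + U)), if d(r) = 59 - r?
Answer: -294820/384261 - 52289*I*sqrt(175480740819339)/3029900733 ≈ -0.76724 - 228.61*I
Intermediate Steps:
U = -52314 (U = (-22839 + (59 - 1*158)) - 29376 = (-22839 + (59 - 158)) - 29376 = (-22839 - 99) - 29376 = -22938 - 29376 = -52314)
294820/(-384261) + (176042 - 1*123753)/(sqrt(197013/(-173749) + U)) = 294820/(-384261) + (176042 - 1*123753)/(sqrt(197013/(-173749) - 52314)) = 294820*(-1/384261) + (176042 - 123753)/(sqrt(197013*(-1/173749) - 52314)) = -294820/384261 + 52289/(sqrt(-197013/173749 - 52314)) = -294820/384261 + 52289/(sqrt(-9089702199/173749)) = -294820/384261 + 52289/((3*I*sqrt(175480740819339)/173749)) = -294820/384261 + 52289*(-I*sqrt(175480740819339)/3029900733) = -294820/384261 - 52289*I*sqrt(175480740819339)/3029900733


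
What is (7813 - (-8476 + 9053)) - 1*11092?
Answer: -3856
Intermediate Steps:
(7813 - (-8476 + 9053)) - 1*11092 = (7813 - 1*577) - 11092 = (7813 - 577) - 11092 = 7236 - 11092 = -3856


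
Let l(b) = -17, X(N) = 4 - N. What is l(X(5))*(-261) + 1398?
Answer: 5835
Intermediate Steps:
l(X(5))*(-261) + 1398 = -17*(-261) + 1398 = 4437 + 1398 = 5835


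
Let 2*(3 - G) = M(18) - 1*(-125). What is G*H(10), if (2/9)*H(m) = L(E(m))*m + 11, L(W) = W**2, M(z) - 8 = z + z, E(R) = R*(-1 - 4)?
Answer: -36691137/4 ≈ -9.1728e+6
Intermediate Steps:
E(R) = -5*R (E(R) = R*(-5) = -5*R)
M(z) = 8 + 2*z (M(z) = 8 + (z + z) = 8 + 2*z)
G = -163/2 (G = 3 - ((8 + 2*18) - 1*(-125))/2 = 3 - ((8 + 36) + 125)/2 = 3 - (44 + 125)/2 = 3 - 1/2*169 = 3 - 169/2 = -163/2 ≈ -81.500)
H(m) = 99/2 + 225*m**3/2 (H(m) = 9*((-5*m)**2*m + 11)/2 = 9*((25*m**2)*m + 11)/2 = 9*(25*m**3 + 11)/2 = 9*(11 + 25*m**3)/2 = 99/2 + 225*m**3/2)
G*H(10) = -163*(99/2 + (225/2)*10**3)/2 = -163*(99/2 + (225/2)*1000)/2 = -163*(99/2 + 112500)/2 = -163/2*225099/2 = -36691137/4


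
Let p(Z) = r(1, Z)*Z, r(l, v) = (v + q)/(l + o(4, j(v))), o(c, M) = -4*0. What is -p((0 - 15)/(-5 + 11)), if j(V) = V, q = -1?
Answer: -35/4 ≈ -8.7500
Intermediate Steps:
o(c, M) = 0
r(l, v) = (-1 + v)/l (r(l, v) = (v - 1)/(l + 0) = (-1 + v)/l)
p(Z) = Z*(-1 + Z) (p(Z) = ((-1 + Z)/1)*Z = (1*(-1 + Z))*Z = (-1 + Z)*Z = Z*(-1 + Z))
-p((0 - 15)/(-5 + 11)) = -(0 - 15)/(-5 + 11)*(-1 + (0 - 15)/(-5 + 11)) = -(-15/6)*(-1 - 15/6) = -(-15*1/6)*(-1 - 15*1/6) = -(-5)*(-1 - 5/2)/2 = -(-5)*(-7)/(2*2) = -1*35/4 = -35/4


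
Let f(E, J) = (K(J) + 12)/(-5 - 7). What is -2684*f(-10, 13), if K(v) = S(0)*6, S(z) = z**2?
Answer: 2684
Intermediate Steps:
K(v) = 0 (K(v) = 0**2*6 = 0*6 = 0)
f(E, J) = -1 (f(E, J) = (0 + 12)/(-5 - 7) = 12/(-12) = 12*(-1/12) = -1)
-2684*f(-10, 13) = -2684*(-1) = 2684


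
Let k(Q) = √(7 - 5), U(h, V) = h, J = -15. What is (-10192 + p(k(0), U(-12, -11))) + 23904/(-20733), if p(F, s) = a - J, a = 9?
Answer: -70279016/6911 ≈ -10169.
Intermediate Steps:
k(Q) = √2
p(F, s) = 24 (p(F, s) = 9 - 1*(-15) = 9 + 15 = 24)
(-10192 + p(k(0), U(-12, -11))) + 23904/(-20733) = (-10192 + 24) + 23904/(-20733) = -10168 + 23904*(-1/20733) = -10168 - 7968/6911 = -70279016/6911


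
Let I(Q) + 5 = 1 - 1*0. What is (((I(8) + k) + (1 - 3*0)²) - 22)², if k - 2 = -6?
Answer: 841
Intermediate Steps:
I(Q) = -4 (I(Q) = -5 + (1 - 1*0) = -5 + (1 + 0) = -5 + 1 = -4)
k = -4 (k = 2 - 6 = -4)
(((I(8) + k) + (1 - 3*0)²) - 22)² = (((-4 - 4) + (1 - 3*0)²) - 22)² = ((-8 + (1 + 0)²) - 22)² = ((-8 + 1²) - 22)² = ((-8 + 1) - 22)² = (-7 - 22)² = (-29)² = 841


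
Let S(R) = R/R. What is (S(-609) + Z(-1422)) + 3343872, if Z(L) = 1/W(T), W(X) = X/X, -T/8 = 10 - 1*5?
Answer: 3343874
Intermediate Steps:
S(R) = 1
T = -40 (T = -8*(10 - 1*5) = -8*(10 - 5) = -8*5 = -40)
W(X) = 1
Z(L) = 1 (Z(L) = 1/1 = 1)
(S(-609) + Z(-1422)) + 3343872 = (1 + 1) + 3343872 = 2 + 3343872 = 3343874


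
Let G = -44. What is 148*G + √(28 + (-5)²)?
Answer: -6512 + √53 ≈ -6504.7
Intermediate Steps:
148*G + √(28 + (-5)²) = 148*(-44) + √(28 + (-5)²) = -6512 + √(28 + 25) = -6512 + √53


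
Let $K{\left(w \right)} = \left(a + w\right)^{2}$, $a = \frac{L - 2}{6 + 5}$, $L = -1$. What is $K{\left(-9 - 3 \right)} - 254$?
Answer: $- \frac{12509}{121} \approx -103.38$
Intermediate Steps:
$a = - \frac{3}{11}$ ($a = \frac{-1 - 2}{6 + 5} = - \frac{3}{11} \approx -0.27273$)
$K{\left(w \right)} = \left(- \frac{3}{11} + w\right)^{2}$
$K{\left(-9 - 3 \right)} - 254 = \frac{\left(-3 + 11 \left(-9 - 3\right)\right)^{2}}{121} - 254 = \frac{\left(-3 + 11 \left(-12\right)\right)^{2}}{121} - 254 = \frac{\left(-3 - 132\right)^{2}}{121} - 254 = \frac{\left(-135\right)^{2}}{121} - 254 = \frac{1}{121} \cdot 18225 - 254 = \frac{18225}{121} - 254 = - \frac{12509}{121}$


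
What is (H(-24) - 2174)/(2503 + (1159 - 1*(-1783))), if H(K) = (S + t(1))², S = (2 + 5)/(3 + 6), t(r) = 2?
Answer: -175469/441045 ≈ -0.39785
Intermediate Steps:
S = 7/9 ≈ 0.77778
H(K) = 625/81 (H(K) = (7/9 + 2)² = (25/9)² = 625/81)
(H(-24) - 2174)/(2503 + (1159 - 1*(-1783))) = (625/81 - 2174)/(2503 + (1159 - 1*(-1783))) = -175469/(81*(2503 + (1159 + 1783))) = -175469/(81*(2503 + 2942)) = -175469/81/5445 = -175469/81*1/5445 = -175469/441045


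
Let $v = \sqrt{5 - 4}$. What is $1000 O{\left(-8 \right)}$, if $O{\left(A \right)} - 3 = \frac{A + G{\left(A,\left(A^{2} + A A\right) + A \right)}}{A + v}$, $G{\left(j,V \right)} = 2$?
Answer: $\frac{27000}{7} \approx 3857.1$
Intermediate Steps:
$v = 1$ ($v = \sqrt{1} = 1$)
$O{\left(A \right)} = 3 + \frac{2 + A}{1 + A}$ ($O{\left(A \right)} = 3 + \frac{A + 2}{A + 1} = 3 + \frac{2 + A}{1 + A}$)
$1000 O{\left(-8 \right)} = 1000 \frac{5 + 4 \left(-8\right)}{1 - 8} = 1000 \frac{5 - 32}{-7} = 1000 \left(\left(- \frac{1}{7}\right) \left(-27\right)\right) = 1000 \cdot \frac{27}{7} = \frac{27000}{7}$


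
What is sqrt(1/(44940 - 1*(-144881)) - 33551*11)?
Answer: 4*I*sqrt(831125649729605)/189821 ≈ 607.5*I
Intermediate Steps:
sqrt(1/(44940 - 1*(-144881)) - 33551*11) = sqrt(1/(44940 + 144881) - 369061) = sqrt(1/189821 - 369061) = sqrt(-70055528080/189821) = 4*I*sqrt(831125649729605)/189821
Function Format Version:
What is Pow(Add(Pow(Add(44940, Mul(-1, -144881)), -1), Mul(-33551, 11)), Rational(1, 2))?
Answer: Mul(Rational(4, 189821), I, Pow(831125649729605, Rational(1, 2))) ≈ Mul(607.50, I)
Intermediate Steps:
Pow(Add(Pow(Add(44940, Mul(-1, -144881)), -1), Mul(-33551, 11)), Rational(1, 2)) = Pow(Add(Pow(Add(44940, 144881), -1), -369061), Rational(1, 2)) = Pow(Add(Pow(189821, -1), -369061), Rational(1, 2)) = Pow(Add(Rational(1, 189821), -369061), Rational(1, 2)) = Pow(Rational(-70055528080, 189821), Rational(1, 2)) = Mul(Rational(4, 189821), I, Pow(831125649729605, Rational(1, 2)))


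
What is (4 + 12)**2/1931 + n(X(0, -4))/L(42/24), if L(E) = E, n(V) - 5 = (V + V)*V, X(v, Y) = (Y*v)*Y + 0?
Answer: 40412/13517 ≈ 2.9897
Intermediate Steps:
X(v, Y) = v*Y**2 (X(v, Y) = v*Y**2 + 0 = v*Y**2)
n(V) = 5 + 2*V**2 (n(V) = 5 + (V + V)*V = 5 + (2*V)*V = 5 + 2*V**2)
(4 + 12)**2/1931 + n(X(0, -4))/L(42/24) = (4 + 12)**2/1931 + (5 + 2*(0*(-4)**2)**2)/((42/24)) = 16**2*(1/1931) + (5 + 2*(0*16)**2)/((42*(1/24))) = 256*(1/1931) + (5 + 2*0**2)/(7/4) = 256/1931 + (5 + 2*0)*(4/7) = 256/1931 + (5 + 0)*(4/7) = 256/1931 + 5*(4/7) = 256/1931 + 20/7 = 40412/13517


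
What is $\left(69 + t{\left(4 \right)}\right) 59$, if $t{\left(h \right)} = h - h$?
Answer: $4071$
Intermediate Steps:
$t{\left(h \right)} = 0$
$\left(69 + t{\left(4 \right)}\right) 59 = \left(69 + 0\right) 59 = 69 \cdot 59 = 4071$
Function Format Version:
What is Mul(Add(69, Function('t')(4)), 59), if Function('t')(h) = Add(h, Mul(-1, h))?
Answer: 4071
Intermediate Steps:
Function('t')(h) = 0
Mul(Add(69, Function('t')(4)), 59) = Mul(Add(69, 0), 59) = Mul(69, 59) = 4071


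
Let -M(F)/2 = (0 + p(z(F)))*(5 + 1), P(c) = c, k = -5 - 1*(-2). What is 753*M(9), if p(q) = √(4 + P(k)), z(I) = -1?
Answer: -9036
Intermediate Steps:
k = -3 (k = -5 + 2 = -3)
p(q) = 1 (p(q) = √(4 - 3) = √1 = 1)
M(F) = -12 (M(F) = -2*(0 + 1)*(5 + 1) = -2*6 = -12)
753*M(9) = 753*(-12) = -9036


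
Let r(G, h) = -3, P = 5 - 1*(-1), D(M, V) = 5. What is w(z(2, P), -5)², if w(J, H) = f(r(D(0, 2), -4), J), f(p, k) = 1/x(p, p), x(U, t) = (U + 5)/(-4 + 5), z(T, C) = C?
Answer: ¼ ≈ 0.25000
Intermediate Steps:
P = 6 (P = 5 + 1 = 6)
x(U, t) = 5 + U (x(U, t) = (5 + U)/1 = (5 + U)*1 = 5 + U)
f(p, k) = 1/(5 + p)
w(J, H) = ½ (w(J, H) = 1/(5 - 3) = 1/2 = ½)
w(z(2, P), -5)² = (½)² = ¼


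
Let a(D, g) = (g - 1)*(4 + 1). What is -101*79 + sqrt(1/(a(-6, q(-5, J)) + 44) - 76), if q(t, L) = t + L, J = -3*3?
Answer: -7979 + I*sqrt(73067)/31 ≈ -7979.0 + 8.7197*I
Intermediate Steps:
J = -9
q(t, L) = L + t
a(D, g) = -5 + 5*g (a(D, g) = (-1 + g)*5 = -5 + 5*g)
-101*79 + sqrt(1/(a(-6, q(-5, J)) + 44) - 76) = -101*79 + sqrt(1/((-5 + 5*(-9 - 5)) + 44) - 76) = -7979 + sqrt(1/((-5 + 5*(-14)) + 44) - 76) = -7979 + sqrt(1/((-5 - 70) + 44) - 76) = -7979 + sqrt(1/(-75 + 44) - 76) = -7979 + sqrt(1/(-31) - 76) = -7979 + sqrt(-1/31 - 76) = -7979 + sqrt(-2357/31) = -7979 + I*sqrt(73067)/31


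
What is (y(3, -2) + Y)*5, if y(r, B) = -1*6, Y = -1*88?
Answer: -470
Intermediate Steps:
Y = -88
y(r, B) = -6
(y(3, -2) + Y)*5 = (-6 - 88)*5 = -94*5 = -470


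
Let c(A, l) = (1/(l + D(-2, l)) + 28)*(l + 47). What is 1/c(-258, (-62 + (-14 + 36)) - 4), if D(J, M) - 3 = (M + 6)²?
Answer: 1403/117855 ≈ 0.011904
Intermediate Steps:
D(J, M) = 3 + (6 + M)² (D(J, M) = 3 + (M + 6)² = 3 + (6 + M)²)
c(A, l) = (28 + 1/(3 + l + (6 + l)²))*(47 + l) (c(A, l) = (1/(l + (3 + (6 + l)²)) + 28)*(l + 47) = (1/(3 + l + (6 + l)²) + 28)*(47 + l) = (28 + 1/(3 + l + (6 + l)²))*(47 + l))
1/c(-258, (-62 + (-14 + 36)) - 4) = 1/((51371 + 28*((-62 + (-14 + 36)) - 4)³ + 1680*((-62 + (-14 + 36)) - 4)² + 18201*((-62 + (-14 + 36)) - 4))/(39 + ((-62 + (-14 + 36)) - 4)² + 13*((-62 + (-14 + 36)) - 4))) = 1/((51371 + 28*((-62 + 22) - 4)³ + 1680*((-62 + 22) - 4)² + 18201*((-62 + 22) - 4))/(39 + ((-62 + 22) - 4)² + 13*((-62 + 22) - 4))) = 1/((51371 + 28*(-40 - 4)³ + 1680*(-40 - 4)² + 18201*(-40 - 4))/(39 + (-40 - 4)² + 13*(-40 - 4))) = 1/((51371 + 28*(-44)³ + 1680*(-44)² + 18201*(-44))/(39 + (-44)² + 13*(-44))) = 1/((51371 + 28*(-85184) + 1680*1936 - 800844)/(39 + 1936 - 572)) = 1/((51371 - 2385152 + 3252480 - 800844)/1403) = 1/((1/1403)*117855) = 1/(117855/1403) = 1403/117855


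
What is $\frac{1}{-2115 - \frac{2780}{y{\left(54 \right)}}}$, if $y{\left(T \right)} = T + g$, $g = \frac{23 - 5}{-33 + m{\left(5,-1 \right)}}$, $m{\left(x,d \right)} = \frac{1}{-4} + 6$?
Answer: $- \frac{2907}{6299815} \approx -0.00046144$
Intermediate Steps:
$m{\left(x,d \right)} = \frac{23}{4}$ ($m{\left(x,d \right)} = - \frac{1}{4} + 6 = \frac{23}{4}$)
$g = - \frac{72}{109}$ ($g = \frac{23 - 5}{-33 + \frac{23}{4}} = \frac{18}{- \frac{109}{4}} = 18 \left(- \frac{4}{109}\right) = - \frac{72}{109} \approx -0.66055$)
$y{\left(T \right)} = - \frac{72}{109} + T$ ($y{\left(T \right)} = T - \frac{72}{109} = - \frac{72}{109} + T$)
$\frac{1}{-2115 - \frac{2780}{y{\left(54 \right)}}} = \frac{1}{-2115 - \frac{2780}{- \frac{72}{109} + 54}} = \frac{1}{-2115 - \frac{2780}{\frac{5814}{109}}} = \frac{1}{-2115 - \frac{151510}{2907}} = \frac{1}{- \frac{6299815}{2907}} = - \frac{2907}{6299815}$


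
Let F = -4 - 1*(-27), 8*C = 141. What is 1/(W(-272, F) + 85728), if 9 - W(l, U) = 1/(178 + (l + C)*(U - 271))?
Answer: 63263/5423979830 ≈ 1.1664e-5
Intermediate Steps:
C = 141/8 (C = (⅛)*141 = 141/8 ≈ 17.625)
F = 23 (F = -4 + 27 = 23)
W(l, U) = 9 - 1/(178 + (-271 + U)*(141/8 + l)) (W(l, U) = 9 - 1/(178 + (l + 141/8)*(U - 271)) = 9 - 1/(178 + (141/8 + l)*(-271 + U)) = 9 - 1/(178 + (-271 + U)*(141/8 + l)))
1/(W(-272, F) + 85728) = 1/((-331091 - 19512*(-272) + 1269*23 + 72*23*(-272))/(-36787 - 2168*(-272) + 141*23 + 8*23*(-272)) + 85728) = 1/((-331091 + 5307264 + 29187 - 450432)/(-36787 + 589696 + 3243 - 50048) + 85728) = 1/(4554928/506104 + 85728) = 1/((1/506104)*4554928 + 85728) = 1/(569366/63263 + 85728) = 1/(5423979830/63263) = 63263/5423979830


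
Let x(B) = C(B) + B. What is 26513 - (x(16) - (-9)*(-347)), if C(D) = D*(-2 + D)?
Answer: 29396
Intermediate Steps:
x(B) = B + B*(-2 + B) (x(B) = B*(-2 + B) + B = B + B*(-2 + B))
26513 - (x(16) - (-9)*(-347)) = 26513 - (16*(-1 + 16) - (-9)*(-347)) = 26513 - (16*15 - 1*3123) = 26513 - (240 - 3123) = 26513 - 1*(-2883) = 26513 + 2883 = 29396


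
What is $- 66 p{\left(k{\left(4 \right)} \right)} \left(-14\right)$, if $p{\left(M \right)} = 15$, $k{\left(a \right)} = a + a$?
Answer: $13860$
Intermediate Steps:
$k{\left(a \right)} = 2 a$
$- 66 p{\left(k{\left(4 \right)} \right)} \left(-14\right) = \left(-66\right) 15 \left(-14\right) = \left(-990\right) \left(-14\right) = 13860$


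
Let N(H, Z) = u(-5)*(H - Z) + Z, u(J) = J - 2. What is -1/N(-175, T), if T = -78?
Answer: -1/601 ≈ -0.0016639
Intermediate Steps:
u(J) = -2 + J
N(H, Z) = -7*H + 8*Z (N(H, Z) = (-2 - 5)*(H - Z) + Z = -7*(H - Z) + Z = (-7*H + 7*Z) + Z = -7*H + 8*Z)
-1/N(-175, T) = -1/(-7*(-175) + 8*(-78)) = -1/(1225 - 624) = -1/601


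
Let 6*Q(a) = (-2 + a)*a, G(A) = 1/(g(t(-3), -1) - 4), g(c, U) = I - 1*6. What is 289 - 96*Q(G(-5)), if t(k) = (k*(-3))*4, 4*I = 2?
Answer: 103049/361 ≈ 285.45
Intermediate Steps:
I = 1/2 (I = (1/4)*2 = 1/2 ≈ 0.50000)
t(k) = -12*k (t(k) = -3*k*4 = -12*k)
g(c, U) = -11/2 (g(c, U) = 1/2 - 1*6 = 1/2 - 6 = -11/2)
G(A) = -2/19 (G(A) = 1/(-11/2 - 4) = 1/(-19/2) = -2/19)
Q(a) = a*(-2 + a)/6 (Q(a) = ((-2 + a)*a)/6 = (a*(-2 + a))/6 = a*(-2 + a)/6)
289 - 96*Q(G(-5)) = 289 - 16*(-2)*(-2 - 2/19)/19 = 289 - 16*(-2)*(-40)/(19*19) = 289 - 96*40/1083 = 289 - 1280/361 = 103049/361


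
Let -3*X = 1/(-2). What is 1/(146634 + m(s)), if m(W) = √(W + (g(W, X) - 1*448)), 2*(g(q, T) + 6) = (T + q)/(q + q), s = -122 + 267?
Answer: 510286320/74825325321329 - 2*I*√934770630/74825325321329 ≈ 6.8197e-6 - 8.1721e-10*I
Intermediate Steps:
s = 145
X = ⅙ (X = -⅓/(-2) = -⅓*(-½) = ⅙ ≈ 0.16667)
g(q, T) = -6 + (T + q)/(4*q) (g(q, T) = -6 + ((T + q)/(q + q))/2 = -6 + ((T + q)/((2*q)))/2 = -6 + ((T + q)*(1/(2*q)))/2 = -6 + ((T + q)/(2*q))/2 = -6 + (T + q)/(4*q))
m(W) = √(-448 + W + (⅙ - 23*W)/(4*W)) (m(W) = √(W + ((⅙ - 23*W)/(4*W) - 1*448)) = √(W + ((⅙ - 23*W)/(4*W) - 448)) = √(W + (-448 + (⅙ - 23*W)/(4*W))) = √(-448 + W + (⅙ - 23*W)/(4*W)))
1/(146634 + m(s)) = 1/(146634 + √(-65340 + 6/145 + 144*145)/12) = 1/(146634 + √(-65340 + 6*(1/145) + 20880)/12) = 1/(146634 + √(-65340 + 6/145 + 20880)/12) = 1/(146634 + √(-6446694/145)/12) = 1/(146634 + (I*√934770630/145)/12) = 1/(146634 + I*√934770630/1740)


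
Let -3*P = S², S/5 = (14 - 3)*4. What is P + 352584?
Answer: 1009352/3 ≈ 3.3645e+5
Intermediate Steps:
S = 220 (S = 5*((14 - 3)*4) = 5*(11*4) = 5*44 = 220)
P = -48400/3 (P = -⅓*220² = -⅓*48400 = -48400/3 ≈ -16133.)
P + 352584 = -48400/3 + 352584 = 1009352/3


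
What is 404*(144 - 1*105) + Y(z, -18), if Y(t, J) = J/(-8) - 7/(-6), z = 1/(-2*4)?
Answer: 189113/12 ≈ 15759.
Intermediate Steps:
z = -⅛ (z = 1/(-8) = -⅛ ≈ -0.12500)
Y(t, J) = 7/6 - J/8 (Y(t, J) = J*(-⅛) - 7*(-⅙) = -J/8 + 7/6 = 7/6 - J/8)
404*(144 - 1*105) + Y(z, -18) = 404*(144 - 1*105) + (7/6 - ⅛*(-18)) = 404*(144 - 105) + (7/6 + 9/4) = 404*39 + 41/12 = 15756 + 41/12 = 189113/12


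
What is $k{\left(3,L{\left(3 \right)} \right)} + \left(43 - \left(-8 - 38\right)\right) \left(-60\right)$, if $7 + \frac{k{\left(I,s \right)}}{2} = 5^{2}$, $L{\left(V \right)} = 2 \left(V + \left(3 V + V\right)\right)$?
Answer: $-5304$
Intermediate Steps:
$L{\left(V \right)} = 10 V$ ($L{\left(V \right)} = 2 \left(V + 4 V\right) = 2 \cdot 5 V = 10 V$)
$k{\left(I,s \right)} = 36$ ($k{\left(I,s \right)} = -14 + 2 \cdot 5^{2} = -14 + 2 \cdot 25 = -14 + 50 = 36$)
$k{\left(3,L{\left(3 \right)} \right)} + \left(43 - \left(-8 - 38\right)\right) \left(-60\right) = 36 + \left(43 - \left(-8 - 38\right)\right) \left(-60\right) = 36 + \left(43 - -46\right) \left(-60\right) = 36 + \left(43 + 46\right) \left(-60\right) = 36 + 89 \left(-60\right) = 36 - 5340 = -5304$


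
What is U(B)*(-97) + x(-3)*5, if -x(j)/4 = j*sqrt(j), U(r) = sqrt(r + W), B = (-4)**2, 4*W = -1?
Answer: -291*sqrt(7)/2 + 60*I*sqrt(3) ≈ -384.96 + 103.92*I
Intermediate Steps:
W = -1/4 (W = (1/4)*(-1) = -1/4 ≈ -0.25000)
B = 16
U(r) = sqrt(-1/4 + r) (U(r) = sqrt(r - 1/4) = sqrt(-1/4 + r))
x(j) = -4*j**(3/2) (x(j) = -4*j*sqrt(j) = -4*j**(3/2))
U(B)*(-97) + x(-3)*5 = (sqrt(-1 + 4*16)/2)*(-97) - (-12)*I*sqrt(3)*5 = (sqrt(-1 + 64)/2)*(-97) - (-12)*I*sqrt(3)*5 = (sqrt(63)/2)*(-97) + (12*I*sqrt(3))*5 = ((3*sqrt(7))/2)*(-97) + 60*I*sqrt(3) = (3*sqrt(7)/2)*(-97) + 60*I*sqrt(3) = -291*sqrt(7)/2 + 60*I*sqrt(3)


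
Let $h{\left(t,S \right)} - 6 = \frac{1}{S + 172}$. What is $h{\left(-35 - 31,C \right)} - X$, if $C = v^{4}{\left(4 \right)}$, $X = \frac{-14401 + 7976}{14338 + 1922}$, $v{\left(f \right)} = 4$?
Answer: $\frac{556523}{86991} \approx 6.3975$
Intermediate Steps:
$X = - \frac{1285}{3252}$ ($X = - \frac{6425}{16260} = \left(-6425\right) \frac{1}{16260} = - \frac{1285}{3252} \approx -0.39514$)
$C = 256$ ($C = 4^{4} = 256$)
$h{\left(t,S \right)} = 6 + \frac{1}{172 + S}$ ($h{\left(t,S \right)} = 6 + \frac{1}{S + 172} = 6 + \frac{1}{172 + S}$)
$h{\left(-35 - 31,C \right)} - X = \frac{1033 + 6 \cdot 256}{172 + 256} - - \frac{1285}{3252} = \frac{1033 + 1536}{428} + \frac{1285}{3252} = \frac{1}{428} \cdot 2569 + \frac{1285}{3252} = \frac{2569}{428} + \frac{1285}{3252} = \frac{556523}{86991}$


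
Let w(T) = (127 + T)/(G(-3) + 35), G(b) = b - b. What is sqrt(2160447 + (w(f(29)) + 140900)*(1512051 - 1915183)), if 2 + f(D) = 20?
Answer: I*sqrt(2783239615093)/7 ≈ 2.3833e+5*I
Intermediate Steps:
G(b) = 0
f(D) = 18 (f(D) = -2 + 20 = 18)
w(T) = 127/35 + T/35 (w(T) = (127 + T)/(0 + 35) = (127 + T)/35 = (127 + T)*(1/35) = 127/35 + T/35)
sqrt(2160447 + (w(f(29)) + 140900)*(1512051 - 1915183)) = sqrt(2160447 + ((127/35 + (1/35)*18) + 140900)*(1512051 - 1915183)) = sqrt(2160447 + ((127/35 + 18/35) + 140900)*(-403132)) = sqrt(2160447 + (29/7 + 140900)*(-403132)) = sqrt(2160447 + (986329/7)*(-403132)) = sqrt(2160447 - 397620782428/7) = sqrt(-397605659299/7) = I*sqrt(2783239615093)/7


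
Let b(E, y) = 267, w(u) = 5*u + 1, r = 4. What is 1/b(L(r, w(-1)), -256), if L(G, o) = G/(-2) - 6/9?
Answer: 1/267 ≈ 0.0037453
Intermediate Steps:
w(u) = 1 + 5*u
L(G, o) = -2/3 - G/2 (L(G, o) = G*(-1/2) - 6*1/9 = -G/2 - 2/3 = -2/3 - G/2)
1/b(L(r, w(-1)), -256) = 1/267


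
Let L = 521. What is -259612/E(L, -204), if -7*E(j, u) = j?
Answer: 1817284/521 ≈ 3488.1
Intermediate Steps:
E(j, u) = -j/7
-259612/E(L, -204) = -259612/((-1/7*521)) = -259612/(-521/7) = -259612*(-7/521) = 1817284/521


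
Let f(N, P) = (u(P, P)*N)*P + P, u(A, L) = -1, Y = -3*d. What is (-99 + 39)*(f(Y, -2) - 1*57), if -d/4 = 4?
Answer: -2220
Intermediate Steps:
d = -16 (d = -4*4 = -16)
Y = 48 (Y = -3*(-16) = 48)
f(N, P) = P - N*P (f(N, P) = (-N)*P + P = -N*P + P = P - N*P)
(-99 + 39)*(f(Y, -2) - 1*57) = (-99 + 39)*(-2*(1 - 1*48) - 1*57) = -60*(-2*(1 - 48) - 57) = -60*(-2*(-47) - 57) = -60*(94 - 57) = -60*37 = -2220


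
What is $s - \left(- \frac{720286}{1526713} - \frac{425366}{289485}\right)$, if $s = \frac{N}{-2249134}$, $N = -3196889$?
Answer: $\frac{3342484277817481157}{994028416007160870} \approx 3.3626$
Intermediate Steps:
$s = \frac{3196889}{2249134}$ ($s = - \frac{3196889}{-2249134} = \left(-3196889\right) \left(- \frac{1}{2249134}\right) = \frac{3196889}{2249134} \approx 1.4214$)
$s - \left(- \frac{720286}{1526713} - \frac{425366}{289485}\right) = \frac{3196889}{2249134} - \left(- \frac{720286}{1526713} - \frac{425366}{289485}\right) = \frac{3196889}{2249134} - - \frac{857923794668}{441960512805} = \frac{3196889}{2249134} + \left(\frac{720286}{1526713} + \frac{425366}{289485}\right) = \frac{3196889}{2249134} + \frac{857923794668}{441960512805} = \frac{3342484277817481157}{994028416007160870}$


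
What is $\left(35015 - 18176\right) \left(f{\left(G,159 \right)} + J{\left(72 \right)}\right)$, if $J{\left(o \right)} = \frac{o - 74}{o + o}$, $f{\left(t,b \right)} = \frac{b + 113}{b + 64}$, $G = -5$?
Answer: $\frac{36224431}{1784} \approx 20305.0$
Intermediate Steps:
$f{\left(t,b \right)} = \frac{113 + b}{64 + b}$
$J{\left(o \right)} = \frac{-74 + o}{2 o}$
$\left(35015 - 18176\right) \left(f{\left(G,159 \right)} + J{\left(72 \right)}\right) = \left(35015 - 18176\right) \left(\frac{113 + 159}{64 + 159} + \frac{-74 + 72}{2 \cdot 72}\right) = 16839 \left(\frac{1}{223} \cdot 272 + \frac{1}{2} \cdot \frac{1}{72} \left(-2\right)\right) = 16839 \left(\frac{1}{223} \cdot 272 - \frac{1}{72}\right) = 16839 \left(\frac{272}{223} - \frac{1}{72}\right) = 16839 \cdot \frac{19361}{16056} = \frac{36224431}{1784}$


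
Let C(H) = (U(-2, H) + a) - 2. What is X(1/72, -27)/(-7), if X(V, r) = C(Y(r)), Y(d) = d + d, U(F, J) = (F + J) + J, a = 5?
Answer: 107/7 ≈ 15.286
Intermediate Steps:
U(F, J) = F + 2*J
Y(d) = 2*d
C(H) = 1 + 2*H (C(H) = ((-2 + 2*H) + 5) - 2 = (3 + 2*H) - 2 = 1 + 2*H)
X(V, r) = 1 + 4*r (X(V, r) = 1 + 2*(2*r) = 1 + 4*r)
X(1/72, -27)/(-7) = (1 + 4*(-27))/(-7) = (1 - 108)*(-1/7) = -107*(-1/7) = 107/7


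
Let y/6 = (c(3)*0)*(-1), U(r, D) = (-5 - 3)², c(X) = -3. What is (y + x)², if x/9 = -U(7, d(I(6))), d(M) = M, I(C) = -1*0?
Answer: 331776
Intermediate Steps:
I(C) = 0
U(r, D) = 64 (U(r, D) = (-8)² = 64)
y = 0 (y = 6*(-3*0*(-1)) = 6*(0*(-1)) = 6*0 = 0)
x = -576 (x = 9*(-1*64) = 9*(-64) = -576)
(y + x)² = (0 - 576)² = (-576)² = 331776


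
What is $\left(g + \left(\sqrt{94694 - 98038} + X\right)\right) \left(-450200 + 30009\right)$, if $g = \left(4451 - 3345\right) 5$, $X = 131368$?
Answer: $-57523307518 - 1680764 i \sqrt{209} \approx -5.7523 \cdot 10^{10} - 2.4299 \cdot 10^{7} i$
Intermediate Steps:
$g = 5530$ ($g = 1106 \cdot 5 = 5530$)
$\left(g + \left(\sqrt{94694 - 98038} + X\right)\right) \left(-450200 + 30009\right) = \left(5530 + \left(\sqrt{94694 - 98038} + 131368\right)\right) \left(-450200 + 30009\right) = \left(5530 + \left(\sqrt{-3344} + 131368\right)\right) \left(-420191\right) = \left(5530 + \left(4 i \sqrt{209} + 131368\right)\right) \left(-420191\right) = \left(5530 + \left(131368 + 4 i \sqrt{209}\right)\right) \left(-420191\right) = \left(136898 + 4 i \sqrt{209}\right) \left(-420191\right) = -57523307518 - 1680764 i \sqrt{209}$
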